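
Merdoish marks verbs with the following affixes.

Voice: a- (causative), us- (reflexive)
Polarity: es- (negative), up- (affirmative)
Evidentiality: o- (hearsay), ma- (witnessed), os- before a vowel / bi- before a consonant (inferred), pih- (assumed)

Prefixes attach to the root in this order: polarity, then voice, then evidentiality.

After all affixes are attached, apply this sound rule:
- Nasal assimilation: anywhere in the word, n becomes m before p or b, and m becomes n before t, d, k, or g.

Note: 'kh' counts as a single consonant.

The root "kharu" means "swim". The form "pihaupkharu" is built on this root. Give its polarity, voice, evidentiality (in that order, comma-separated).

Segment: pih-a-up-kharu.
polarity: up- → affirmative.
voice: a- → causative.
evidentiality: pih- → assumed.

affirmative, causative, assumed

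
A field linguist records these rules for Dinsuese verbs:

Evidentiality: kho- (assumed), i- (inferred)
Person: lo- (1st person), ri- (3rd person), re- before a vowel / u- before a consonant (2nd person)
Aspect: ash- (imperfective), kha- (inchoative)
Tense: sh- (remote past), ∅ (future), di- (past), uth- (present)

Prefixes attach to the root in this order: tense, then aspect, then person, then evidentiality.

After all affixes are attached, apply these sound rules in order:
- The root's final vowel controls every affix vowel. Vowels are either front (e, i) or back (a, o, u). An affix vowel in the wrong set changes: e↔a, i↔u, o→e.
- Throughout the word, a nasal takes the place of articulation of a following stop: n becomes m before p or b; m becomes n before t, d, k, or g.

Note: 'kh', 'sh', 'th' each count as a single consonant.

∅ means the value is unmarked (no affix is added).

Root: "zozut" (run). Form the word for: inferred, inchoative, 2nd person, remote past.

Attach tense remote past sh- → shzozut.
Attach aspect inchoative kha- → khashzozut.
Attach person 2nd person u- (before consonant 'kh') → ukhashzozut.
Attach evidentiality inferred i- → iukhashzozut.
Apply vowel harmony: iukhashzozut → uukhashzozut.
Nasal assimilation: no change.

uukhashzozut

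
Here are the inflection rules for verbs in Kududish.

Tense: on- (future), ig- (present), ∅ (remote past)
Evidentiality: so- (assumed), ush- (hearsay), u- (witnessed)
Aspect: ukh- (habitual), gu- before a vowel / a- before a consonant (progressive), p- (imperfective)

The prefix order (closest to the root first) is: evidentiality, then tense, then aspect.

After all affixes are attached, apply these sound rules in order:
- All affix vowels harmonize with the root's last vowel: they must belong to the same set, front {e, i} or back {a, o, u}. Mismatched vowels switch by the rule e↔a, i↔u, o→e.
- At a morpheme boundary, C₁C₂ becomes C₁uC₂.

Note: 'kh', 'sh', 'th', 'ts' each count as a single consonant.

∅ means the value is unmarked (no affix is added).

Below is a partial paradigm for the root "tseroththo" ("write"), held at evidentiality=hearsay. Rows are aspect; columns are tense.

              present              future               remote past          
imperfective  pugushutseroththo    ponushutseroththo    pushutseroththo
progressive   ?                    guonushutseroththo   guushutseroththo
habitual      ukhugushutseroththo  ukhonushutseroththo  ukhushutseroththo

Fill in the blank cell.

Attach evidentiality hearsay ush- → ushtseroththo.
Attach tense present ig- → igushtseroththo.
Attach aspect progressive gu- (before vowel 'i') → guigushtseroththo.
Apply vowel harmony: guigushtseroththo → guugushtseroththo.
Apply epenthesis: guugushtseroththo → guugushutseroththo.

guugushutseroththo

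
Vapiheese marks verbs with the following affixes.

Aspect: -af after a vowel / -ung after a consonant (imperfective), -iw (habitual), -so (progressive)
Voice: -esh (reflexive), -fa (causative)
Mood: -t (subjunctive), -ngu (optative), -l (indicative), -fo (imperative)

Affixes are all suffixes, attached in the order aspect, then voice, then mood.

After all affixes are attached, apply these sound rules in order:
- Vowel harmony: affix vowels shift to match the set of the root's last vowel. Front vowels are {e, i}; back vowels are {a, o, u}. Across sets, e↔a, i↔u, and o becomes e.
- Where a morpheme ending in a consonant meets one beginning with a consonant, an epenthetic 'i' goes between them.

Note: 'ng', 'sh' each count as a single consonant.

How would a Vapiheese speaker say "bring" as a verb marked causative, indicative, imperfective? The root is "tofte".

Attach aspect imperfective -af (after vowel 'e') → tofteaf.
Attach voice causative -fa → tofteaffa.
Attach mood indicative -l → tofteaffal.
Apply vowel harmony: tofteaffal → tofteeffel.
Apply epenthesis: tofteeffel → tofteefifel.

tofteefifel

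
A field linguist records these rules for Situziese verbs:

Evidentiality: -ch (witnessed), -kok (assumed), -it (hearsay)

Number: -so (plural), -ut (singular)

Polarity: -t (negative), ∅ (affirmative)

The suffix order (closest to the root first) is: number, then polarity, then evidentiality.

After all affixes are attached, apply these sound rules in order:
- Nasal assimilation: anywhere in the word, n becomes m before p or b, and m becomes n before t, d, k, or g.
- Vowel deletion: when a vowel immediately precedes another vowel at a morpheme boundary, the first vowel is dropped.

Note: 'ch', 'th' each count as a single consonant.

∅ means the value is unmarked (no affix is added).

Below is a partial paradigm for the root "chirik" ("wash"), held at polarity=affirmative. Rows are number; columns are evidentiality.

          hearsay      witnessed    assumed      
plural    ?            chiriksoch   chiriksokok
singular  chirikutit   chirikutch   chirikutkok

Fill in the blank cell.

Attach number plural -so → chirikso.
polarity = affirmative: zero marking, form stays chirikso.
Attach evidentiality hearsay -it → chiriksoit.
Nasal assimilation: no change.
Apply vowel deletion: chiriksoit → chiriksit.

chiriksit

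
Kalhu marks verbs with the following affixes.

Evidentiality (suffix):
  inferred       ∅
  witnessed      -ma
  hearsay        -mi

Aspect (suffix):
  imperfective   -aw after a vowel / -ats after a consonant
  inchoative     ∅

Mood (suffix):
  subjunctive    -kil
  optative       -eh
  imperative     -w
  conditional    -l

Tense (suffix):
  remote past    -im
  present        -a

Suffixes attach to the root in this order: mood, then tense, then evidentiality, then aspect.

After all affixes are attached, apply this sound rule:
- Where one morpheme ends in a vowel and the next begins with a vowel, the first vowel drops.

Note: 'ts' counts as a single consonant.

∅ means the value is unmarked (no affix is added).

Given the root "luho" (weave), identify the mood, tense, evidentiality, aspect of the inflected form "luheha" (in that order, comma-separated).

Segment: luho-eh-a.
mood: -eh → optative.
tense: -a → present.
evidentiality: ∅ → inferred.
aspect: ∅ → inchoative.

optative, present, inferred, inchoative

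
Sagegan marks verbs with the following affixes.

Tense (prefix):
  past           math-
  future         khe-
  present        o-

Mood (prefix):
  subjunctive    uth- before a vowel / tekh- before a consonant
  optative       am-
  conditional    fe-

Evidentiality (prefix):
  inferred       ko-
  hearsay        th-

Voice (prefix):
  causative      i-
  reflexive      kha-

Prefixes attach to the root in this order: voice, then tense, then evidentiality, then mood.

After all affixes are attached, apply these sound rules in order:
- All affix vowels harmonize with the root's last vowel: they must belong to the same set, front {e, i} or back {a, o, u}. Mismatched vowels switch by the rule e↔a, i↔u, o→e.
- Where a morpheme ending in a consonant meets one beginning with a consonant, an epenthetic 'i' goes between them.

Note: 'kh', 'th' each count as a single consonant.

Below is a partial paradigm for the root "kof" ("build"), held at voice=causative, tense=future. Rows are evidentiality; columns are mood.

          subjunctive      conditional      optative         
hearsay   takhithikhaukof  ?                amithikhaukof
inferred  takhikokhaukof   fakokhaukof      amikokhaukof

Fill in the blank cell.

Attach voice causative i- → ikof.
Attach tense future khe- → kheikof.
Attach evidentiality hearsay th- → thkheikof.
Attach mood conditional fe- → fethkheikof.
Apply vowel harmony: fethkheikof → fathkhaukof.
Apply epenthesis: fathkhaukof → fathikhaukof.

fathikhaukof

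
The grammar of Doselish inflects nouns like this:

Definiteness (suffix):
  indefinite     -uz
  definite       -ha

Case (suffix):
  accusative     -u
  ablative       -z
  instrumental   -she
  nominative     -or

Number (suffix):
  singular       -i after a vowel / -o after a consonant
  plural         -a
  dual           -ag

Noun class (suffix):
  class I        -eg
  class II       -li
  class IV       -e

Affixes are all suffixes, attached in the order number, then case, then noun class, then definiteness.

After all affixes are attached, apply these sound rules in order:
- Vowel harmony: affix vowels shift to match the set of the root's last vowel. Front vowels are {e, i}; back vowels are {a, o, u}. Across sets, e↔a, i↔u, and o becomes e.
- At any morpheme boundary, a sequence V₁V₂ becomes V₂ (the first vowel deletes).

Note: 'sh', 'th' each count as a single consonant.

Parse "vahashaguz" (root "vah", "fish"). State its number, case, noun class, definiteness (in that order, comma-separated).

plural, instrumental, class I, indefinite

Segment: vah-a-she-eg-uz.
number: -a → plural.
case: -she → instrumental.
noun class: -eg → class I.
definiteness: -uz → indefinite.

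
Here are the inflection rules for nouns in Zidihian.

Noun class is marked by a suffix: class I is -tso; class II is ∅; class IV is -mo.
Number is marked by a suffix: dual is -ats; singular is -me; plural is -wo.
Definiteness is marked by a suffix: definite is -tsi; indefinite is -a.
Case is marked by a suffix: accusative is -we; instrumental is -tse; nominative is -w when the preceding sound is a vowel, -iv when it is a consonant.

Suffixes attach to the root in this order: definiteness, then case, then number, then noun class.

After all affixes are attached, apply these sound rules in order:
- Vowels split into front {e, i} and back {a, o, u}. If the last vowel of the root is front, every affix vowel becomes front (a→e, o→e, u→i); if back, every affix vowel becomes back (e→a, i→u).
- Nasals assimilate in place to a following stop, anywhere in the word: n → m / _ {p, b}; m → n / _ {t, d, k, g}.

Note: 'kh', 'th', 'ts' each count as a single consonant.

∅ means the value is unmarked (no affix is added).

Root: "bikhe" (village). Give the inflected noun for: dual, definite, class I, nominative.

Attach definiteness definite -tsi → bikhetsi.
Attach case nominative -w (after vowel 'i') → bikhetsiw.
Attach number dual -ats → bikhetsiwats.
Attach noun class class I -tso → bikhetsiwatstso.
Apply vowel harmony: bikhetsiwatstso → bikhetsiwetstse.
Nasal assimilation: no change.

bikhetsiwetstse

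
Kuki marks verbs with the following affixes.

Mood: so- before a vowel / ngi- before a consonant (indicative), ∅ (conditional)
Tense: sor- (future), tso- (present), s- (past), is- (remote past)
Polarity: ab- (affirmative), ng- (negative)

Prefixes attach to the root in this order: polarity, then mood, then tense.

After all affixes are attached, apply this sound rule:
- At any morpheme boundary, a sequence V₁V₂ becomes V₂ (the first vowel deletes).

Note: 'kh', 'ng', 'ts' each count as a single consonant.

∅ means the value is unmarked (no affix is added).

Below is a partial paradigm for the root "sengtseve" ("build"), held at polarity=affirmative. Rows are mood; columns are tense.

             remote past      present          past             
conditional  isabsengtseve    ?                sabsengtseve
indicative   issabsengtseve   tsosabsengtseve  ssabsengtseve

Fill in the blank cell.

Attach polarity affirmative ab- → absengtseve.
mood = conditional: zero marking, form stays absengtseve.
Attach tense present tso- → tsoabsengtseve.
Apply vowel deletion: tsoabsengtseve → tsabsengtseve.

tsabsengtseve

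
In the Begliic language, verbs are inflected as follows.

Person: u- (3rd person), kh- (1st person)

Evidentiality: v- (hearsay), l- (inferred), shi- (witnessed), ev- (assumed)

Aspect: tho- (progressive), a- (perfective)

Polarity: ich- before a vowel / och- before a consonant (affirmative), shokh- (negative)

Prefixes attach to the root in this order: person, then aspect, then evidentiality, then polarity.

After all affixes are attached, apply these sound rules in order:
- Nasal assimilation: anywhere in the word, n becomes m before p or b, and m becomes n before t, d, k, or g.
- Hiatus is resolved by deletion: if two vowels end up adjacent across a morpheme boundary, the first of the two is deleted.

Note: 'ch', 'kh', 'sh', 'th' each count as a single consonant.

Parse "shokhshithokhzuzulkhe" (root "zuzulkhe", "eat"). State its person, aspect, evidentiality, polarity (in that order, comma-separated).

1st person, progressive, witnessed, negative

Segment: shokh-shi-tho-kh-zuzulkhe.
person: kh- → 1st person.
aspect: tho- → progressive.
evidentiality: shi- → witnessed.
polarity: shokh- → negative.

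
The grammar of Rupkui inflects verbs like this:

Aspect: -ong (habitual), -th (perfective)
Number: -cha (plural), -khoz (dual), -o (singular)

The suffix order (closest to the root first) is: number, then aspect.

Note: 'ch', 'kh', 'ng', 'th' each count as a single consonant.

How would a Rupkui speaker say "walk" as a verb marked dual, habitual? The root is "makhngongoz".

Attach number dual -khoz → makhngongozkhoz.
Attach aspect habitual -ong → makhngongozkhozong.

makhngongozkhozong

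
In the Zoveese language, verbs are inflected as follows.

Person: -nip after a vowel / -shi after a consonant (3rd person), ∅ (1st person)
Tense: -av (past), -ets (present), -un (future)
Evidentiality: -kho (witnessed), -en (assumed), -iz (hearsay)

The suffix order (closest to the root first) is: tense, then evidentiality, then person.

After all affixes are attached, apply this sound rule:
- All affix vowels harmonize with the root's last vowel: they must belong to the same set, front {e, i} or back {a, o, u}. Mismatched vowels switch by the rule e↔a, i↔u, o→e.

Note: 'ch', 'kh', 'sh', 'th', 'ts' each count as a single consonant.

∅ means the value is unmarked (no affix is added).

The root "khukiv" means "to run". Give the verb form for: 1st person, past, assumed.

khukiveven

Attach tense past -av → khukivav.
Attach evidentiality assumed -en → khukivaven.
person = 1st person: zero marking, form stays khukivaven.
Apply vowel harmony: khukivaven → khukiveven.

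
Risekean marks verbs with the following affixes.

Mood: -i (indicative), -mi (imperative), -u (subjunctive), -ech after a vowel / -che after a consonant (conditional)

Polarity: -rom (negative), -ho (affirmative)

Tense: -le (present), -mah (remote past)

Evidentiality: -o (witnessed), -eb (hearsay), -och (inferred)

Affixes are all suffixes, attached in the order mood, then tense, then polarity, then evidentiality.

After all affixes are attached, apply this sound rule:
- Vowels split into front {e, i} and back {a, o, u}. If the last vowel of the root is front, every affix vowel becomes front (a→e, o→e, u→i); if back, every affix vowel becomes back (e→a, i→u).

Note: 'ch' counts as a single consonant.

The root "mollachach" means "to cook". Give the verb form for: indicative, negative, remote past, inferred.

mollachachumahromoch

Attach mood indicative -i → mollachachi.
Attach tense remote past -mah → mollachachimah.
Attach polarity negative -rom → mollachachimahrom.
Attach evidentiality inferred -och → mollachachimahromoch.
Apply vowel harmony: mollachachimahromoch → mollachachumahromoch.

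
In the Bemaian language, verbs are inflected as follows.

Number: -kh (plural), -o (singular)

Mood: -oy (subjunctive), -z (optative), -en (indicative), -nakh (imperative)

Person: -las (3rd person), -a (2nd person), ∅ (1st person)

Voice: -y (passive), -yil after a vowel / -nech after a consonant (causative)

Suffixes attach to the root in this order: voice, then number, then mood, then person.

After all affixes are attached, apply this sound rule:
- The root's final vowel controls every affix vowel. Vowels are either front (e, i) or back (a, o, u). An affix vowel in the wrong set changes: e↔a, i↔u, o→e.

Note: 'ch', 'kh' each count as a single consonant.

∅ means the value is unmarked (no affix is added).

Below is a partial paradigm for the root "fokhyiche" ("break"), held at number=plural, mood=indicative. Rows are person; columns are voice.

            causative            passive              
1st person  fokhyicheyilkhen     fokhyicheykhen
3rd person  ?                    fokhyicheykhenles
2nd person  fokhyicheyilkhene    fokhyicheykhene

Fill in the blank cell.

fokhyicheyilkhenles

Attach voice causative -yil (after vowel 'e') → fokhyicheyil.
Attach number plural -kh → fokhyicheyilkh.
Attach mood indicative -en → fokhyicheyilkhen.
Attach person 3rd person -las → fokhyicheyilkhenlas.
Apply vowel harmony: fokhyicheyilkhenlas → fokhyicheyilkhenles.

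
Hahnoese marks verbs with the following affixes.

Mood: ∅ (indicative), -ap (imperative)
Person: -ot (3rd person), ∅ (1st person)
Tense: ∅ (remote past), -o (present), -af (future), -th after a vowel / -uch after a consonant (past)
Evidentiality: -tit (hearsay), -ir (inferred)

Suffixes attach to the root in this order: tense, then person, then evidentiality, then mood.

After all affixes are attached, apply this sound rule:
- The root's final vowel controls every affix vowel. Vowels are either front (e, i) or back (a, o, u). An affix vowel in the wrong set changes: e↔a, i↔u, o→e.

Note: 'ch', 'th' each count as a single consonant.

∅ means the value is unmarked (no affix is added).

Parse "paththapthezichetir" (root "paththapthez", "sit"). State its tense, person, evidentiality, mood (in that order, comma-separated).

Segment: paththapthez-uch-ot-ir.
tense: -th/uch → past.
person: -ot → 3rd person.
evidentiality: -ir → inferred.
mood: ∅ → indicative.

past, 3rd person, inferred, indicative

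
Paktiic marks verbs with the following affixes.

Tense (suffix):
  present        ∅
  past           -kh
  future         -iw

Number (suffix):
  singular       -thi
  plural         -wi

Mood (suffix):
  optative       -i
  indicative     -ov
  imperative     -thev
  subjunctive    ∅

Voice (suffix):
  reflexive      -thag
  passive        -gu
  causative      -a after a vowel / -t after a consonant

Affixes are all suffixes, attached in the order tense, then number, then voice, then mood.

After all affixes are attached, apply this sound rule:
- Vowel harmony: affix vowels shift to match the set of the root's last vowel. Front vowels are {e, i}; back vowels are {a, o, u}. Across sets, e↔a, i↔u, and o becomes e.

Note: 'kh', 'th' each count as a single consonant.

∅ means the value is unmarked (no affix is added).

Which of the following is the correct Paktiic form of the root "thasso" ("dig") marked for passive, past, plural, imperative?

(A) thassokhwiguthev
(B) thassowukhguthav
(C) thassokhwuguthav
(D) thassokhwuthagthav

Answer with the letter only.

Attach tense past -kh → thassokh.
Attach number plural -wi → thassokhwi.
Attach voice passive -gu → thassokhwigu.
Attach mood imperative -thev → thassokhwiguthev.
Apply vowel harmony: thassokhwiguthev → thassokhwuguthav.
So the correct form is thassokhwuguthav, option (C).
(D) thassokhwuthagthav is wrong: it uses reflexive instead of passive for voice.
(A) thassokhwiguthev is wrong: it fails to apply the sound rule(s).
(B) thassowukhguthav is wrong: it has the affixes in the wrong order.

C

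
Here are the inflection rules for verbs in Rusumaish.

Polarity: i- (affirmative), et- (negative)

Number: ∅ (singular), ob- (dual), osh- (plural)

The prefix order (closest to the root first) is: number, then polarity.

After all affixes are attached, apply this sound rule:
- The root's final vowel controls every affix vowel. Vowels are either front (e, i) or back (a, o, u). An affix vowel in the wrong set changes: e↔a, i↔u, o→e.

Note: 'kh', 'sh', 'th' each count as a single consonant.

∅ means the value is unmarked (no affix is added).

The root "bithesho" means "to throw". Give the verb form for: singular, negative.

number = singular: zero marking, form stays bithesho.
Attach polarity negative et- → etbithesho.
Apply vowel harmony: etbithesho → atbithesho.

atbithesho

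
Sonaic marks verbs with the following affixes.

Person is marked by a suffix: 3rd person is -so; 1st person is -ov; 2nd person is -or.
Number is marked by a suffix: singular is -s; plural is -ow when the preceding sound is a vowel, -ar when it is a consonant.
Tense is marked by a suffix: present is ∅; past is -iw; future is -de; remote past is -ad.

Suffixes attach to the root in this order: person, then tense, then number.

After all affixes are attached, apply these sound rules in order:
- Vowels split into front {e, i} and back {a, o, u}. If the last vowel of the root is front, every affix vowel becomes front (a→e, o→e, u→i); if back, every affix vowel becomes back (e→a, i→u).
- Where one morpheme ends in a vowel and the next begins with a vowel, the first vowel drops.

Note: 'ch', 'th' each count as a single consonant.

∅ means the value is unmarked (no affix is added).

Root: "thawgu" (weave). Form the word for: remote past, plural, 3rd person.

Attach person 3rd person -so → thawguso.
Attach tense remote past -ad → thawgusoad.
Attach number plural -ar (after consonant 'd') → thawgusoadar.
Vowel harmony: no change.
Apply vowel deletion: thawgusoadar → thawgusadar.

thawgusadar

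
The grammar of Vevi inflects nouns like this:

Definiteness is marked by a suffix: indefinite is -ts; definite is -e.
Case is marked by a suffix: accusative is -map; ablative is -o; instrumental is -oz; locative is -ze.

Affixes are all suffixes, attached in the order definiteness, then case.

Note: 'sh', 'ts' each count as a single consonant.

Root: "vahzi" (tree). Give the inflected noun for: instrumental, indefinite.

Attach definiteness indefinite -ts → vahzits.
Attach case instrumental -oz → vahzitsoz.

vahzitsoz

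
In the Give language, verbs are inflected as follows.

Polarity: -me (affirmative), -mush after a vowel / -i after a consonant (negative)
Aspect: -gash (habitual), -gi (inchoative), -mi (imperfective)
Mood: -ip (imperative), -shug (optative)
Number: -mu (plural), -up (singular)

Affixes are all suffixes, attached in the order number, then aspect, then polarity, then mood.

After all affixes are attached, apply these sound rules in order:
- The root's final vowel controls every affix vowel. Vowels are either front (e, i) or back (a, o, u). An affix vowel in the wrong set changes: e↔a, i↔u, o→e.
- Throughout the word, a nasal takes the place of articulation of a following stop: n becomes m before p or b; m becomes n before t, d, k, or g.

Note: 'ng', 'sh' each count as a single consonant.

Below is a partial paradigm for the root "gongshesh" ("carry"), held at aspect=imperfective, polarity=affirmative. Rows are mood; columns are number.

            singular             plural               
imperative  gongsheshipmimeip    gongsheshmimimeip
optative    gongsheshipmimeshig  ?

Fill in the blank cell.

Attach number plural -mu → gongsheshmu.
Attach aspect imperfective -mi → gongsheshmumi.
Attach polarity affirmative -me → gongsheshmumime.
Attach mood optative -shug → gongsheshmumimeshug.
Apply vowel harmony: gongsheshmumimeshug → gongsheshmimimeshig.
Nasal assimilation: no change.

gongsheshmimimeshig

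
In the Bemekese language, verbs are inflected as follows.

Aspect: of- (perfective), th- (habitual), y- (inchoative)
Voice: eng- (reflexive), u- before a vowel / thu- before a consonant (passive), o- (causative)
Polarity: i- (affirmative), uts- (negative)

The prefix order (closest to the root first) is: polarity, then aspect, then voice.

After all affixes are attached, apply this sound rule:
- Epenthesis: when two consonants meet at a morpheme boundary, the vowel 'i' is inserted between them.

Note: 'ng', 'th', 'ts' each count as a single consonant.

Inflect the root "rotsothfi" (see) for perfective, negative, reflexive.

engofutsirotsothfi

Attach polarity negative uts- → utsrotsothfi.
Attach aspect perfective of- → ofutsrotsothfi.
Attach voice reflexive eng- → engofutsrotsothfi.
Apply epenthesis: engofutsrotsothfi → engofutsirotsothfi.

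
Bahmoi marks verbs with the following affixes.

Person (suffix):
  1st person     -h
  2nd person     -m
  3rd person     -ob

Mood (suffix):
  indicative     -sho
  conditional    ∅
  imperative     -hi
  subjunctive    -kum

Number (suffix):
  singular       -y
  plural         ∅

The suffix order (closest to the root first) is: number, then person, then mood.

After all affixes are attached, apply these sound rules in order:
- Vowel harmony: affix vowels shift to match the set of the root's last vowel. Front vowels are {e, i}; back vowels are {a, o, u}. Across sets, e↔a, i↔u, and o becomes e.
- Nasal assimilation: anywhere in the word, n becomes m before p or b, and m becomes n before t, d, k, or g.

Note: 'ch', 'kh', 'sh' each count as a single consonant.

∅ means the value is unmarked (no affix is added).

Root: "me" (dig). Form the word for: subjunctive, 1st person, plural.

mehkim

number = plural: zero marking, form stays me.
Attach person 1st person -h → meh.
Attach mood subjunctive -kum → mehkum.
Apply vowel harmony: mehkum → mehkim.
Nasal assimilation: no change.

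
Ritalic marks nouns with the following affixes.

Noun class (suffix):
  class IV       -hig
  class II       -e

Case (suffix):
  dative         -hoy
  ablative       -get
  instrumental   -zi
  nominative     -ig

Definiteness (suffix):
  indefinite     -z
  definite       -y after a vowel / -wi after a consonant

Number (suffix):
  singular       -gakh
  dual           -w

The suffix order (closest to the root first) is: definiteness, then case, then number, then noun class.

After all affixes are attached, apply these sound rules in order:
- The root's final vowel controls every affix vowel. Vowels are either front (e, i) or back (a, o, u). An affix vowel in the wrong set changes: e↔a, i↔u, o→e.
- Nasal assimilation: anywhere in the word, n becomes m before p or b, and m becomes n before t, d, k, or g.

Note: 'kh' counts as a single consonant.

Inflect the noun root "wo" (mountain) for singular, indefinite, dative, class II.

Attach definiteness indefinite -z → woz.
Attach case dative -hoy → wozhoy.
Attach number singular -gakh → wozhoygakh.
Attach noun class class II -e → wozhoygakhe.
Apply vowel harmony: wozhoygakhe → wozhoygakha.
Nasal assimilation: no change.

wozhoygakha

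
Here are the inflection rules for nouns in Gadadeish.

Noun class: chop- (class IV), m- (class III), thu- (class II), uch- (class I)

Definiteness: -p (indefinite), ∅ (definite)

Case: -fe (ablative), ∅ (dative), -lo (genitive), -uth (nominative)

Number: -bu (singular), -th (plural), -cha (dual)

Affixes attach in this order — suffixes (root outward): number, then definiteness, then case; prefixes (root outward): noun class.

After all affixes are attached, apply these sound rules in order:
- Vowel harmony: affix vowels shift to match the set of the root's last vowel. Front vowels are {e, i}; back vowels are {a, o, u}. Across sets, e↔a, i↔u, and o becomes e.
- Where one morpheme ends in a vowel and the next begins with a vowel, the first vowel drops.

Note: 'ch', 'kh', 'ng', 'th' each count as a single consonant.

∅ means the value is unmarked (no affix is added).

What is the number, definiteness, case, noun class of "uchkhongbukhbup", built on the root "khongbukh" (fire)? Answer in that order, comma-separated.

Segment: uch-khongbukh-bu-p.
number: -bu → singular.
definiteness: -p → indefinite.
case: ∅ → dative.
noun class: uch- → class I.

singular, indefinite, dative, class I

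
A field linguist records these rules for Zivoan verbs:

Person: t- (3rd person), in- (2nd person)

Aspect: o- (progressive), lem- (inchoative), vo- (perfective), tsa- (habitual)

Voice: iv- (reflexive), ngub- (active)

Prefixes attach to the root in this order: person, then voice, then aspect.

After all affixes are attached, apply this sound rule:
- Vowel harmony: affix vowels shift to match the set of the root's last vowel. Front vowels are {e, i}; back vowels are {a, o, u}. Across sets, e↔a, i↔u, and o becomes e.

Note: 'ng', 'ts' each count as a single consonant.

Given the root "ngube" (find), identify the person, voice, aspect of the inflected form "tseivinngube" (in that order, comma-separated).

2nd person, reflexive, habitual

Segment: tsa-iv-in-ngube.
person: in- → 2nd person.
voice: iv- → reflexive.
aspect: tsa- → habitual.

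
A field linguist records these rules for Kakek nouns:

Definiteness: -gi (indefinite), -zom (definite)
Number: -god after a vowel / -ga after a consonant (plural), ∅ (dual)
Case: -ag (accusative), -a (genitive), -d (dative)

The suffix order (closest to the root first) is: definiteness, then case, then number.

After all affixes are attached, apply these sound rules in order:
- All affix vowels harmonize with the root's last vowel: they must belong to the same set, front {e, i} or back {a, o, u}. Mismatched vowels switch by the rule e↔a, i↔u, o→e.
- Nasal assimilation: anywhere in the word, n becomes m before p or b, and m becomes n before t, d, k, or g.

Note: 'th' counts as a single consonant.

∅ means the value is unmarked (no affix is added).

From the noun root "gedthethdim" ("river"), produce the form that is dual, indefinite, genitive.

Attach definiteness indefinite -gi → gedthethdimgi.
Attach case genitive -a → gedthethdimgia.
number = dual: zero marking, form stays gedthethdimgia.
Apply vowel harmony: gedthethdimgia → gedthethdimgie.
Apply nasal assimilation: gedthethdimgie → gedthethdingie.

gedthethdingie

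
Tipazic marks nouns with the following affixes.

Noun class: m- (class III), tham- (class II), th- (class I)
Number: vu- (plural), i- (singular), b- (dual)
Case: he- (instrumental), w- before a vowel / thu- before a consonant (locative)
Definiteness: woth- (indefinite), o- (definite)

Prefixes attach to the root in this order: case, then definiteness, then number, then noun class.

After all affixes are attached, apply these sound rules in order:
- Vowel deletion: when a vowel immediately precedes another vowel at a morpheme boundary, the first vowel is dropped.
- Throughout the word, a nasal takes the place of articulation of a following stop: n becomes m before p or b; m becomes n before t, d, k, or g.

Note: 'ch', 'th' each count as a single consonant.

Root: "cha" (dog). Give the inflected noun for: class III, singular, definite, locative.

mothucha

Attach case locative thu- (before consonant 'ch') → thucha.
Attach definiteness definite o- → othucha.
Attach number singular i- → iothucha.
Attach noun class class III m- → miothucha.
Apply vowel deletion: miothucha → mothucha.
Nasal assimilation: no change.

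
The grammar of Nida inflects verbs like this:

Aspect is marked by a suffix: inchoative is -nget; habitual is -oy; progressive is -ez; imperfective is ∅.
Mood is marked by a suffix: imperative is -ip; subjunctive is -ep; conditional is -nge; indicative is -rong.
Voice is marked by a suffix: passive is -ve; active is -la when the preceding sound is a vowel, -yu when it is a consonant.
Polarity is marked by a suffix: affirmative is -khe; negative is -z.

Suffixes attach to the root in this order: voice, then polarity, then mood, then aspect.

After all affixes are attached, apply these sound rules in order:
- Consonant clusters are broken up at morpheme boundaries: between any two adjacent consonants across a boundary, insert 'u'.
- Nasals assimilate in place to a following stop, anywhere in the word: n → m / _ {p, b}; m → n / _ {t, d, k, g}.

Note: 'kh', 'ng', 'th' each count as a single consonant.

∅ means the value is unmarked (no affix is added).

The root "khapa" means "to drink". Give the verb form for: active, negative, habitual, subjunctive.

khapalazepoy

Attach voice active -la (after vowel 'a') → khapala.
Attach polarity negative -z → khapalaz.
Attach mood subjunctive -ep → khapalazep.
Attach aspect habitual -oy → khapalazepoy.
Epenthesis: no change.
Nasal assimilation: no change.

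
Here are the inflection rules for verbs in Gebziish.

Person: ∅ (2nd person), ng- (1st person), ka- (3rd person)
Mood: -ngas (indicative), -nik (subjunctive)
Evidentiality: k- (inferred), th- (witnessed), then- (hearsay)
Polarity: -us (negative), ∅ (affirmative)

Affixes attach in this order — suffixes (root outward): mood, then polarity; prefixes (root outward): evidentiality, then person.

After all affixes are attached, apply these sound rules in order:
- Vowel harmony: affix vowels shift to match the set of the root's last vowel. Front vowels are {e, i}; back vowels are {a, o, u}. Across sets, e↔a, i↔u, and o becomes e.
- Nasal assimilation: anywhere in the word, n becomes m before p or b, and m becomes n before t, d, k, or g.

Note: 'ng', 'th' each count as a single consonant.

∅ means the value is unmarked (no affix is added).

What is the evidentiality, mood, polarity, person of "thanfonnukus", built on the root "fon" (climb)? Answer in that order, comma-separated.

hearsay, subjunctive, negative, 2nd person

Segment: then-fon-nik-us.
evidentiality: then- → hearsay.
mood: -nik → subjunctive.
polarity: -us → negative.
person: ∅ → 2nd person.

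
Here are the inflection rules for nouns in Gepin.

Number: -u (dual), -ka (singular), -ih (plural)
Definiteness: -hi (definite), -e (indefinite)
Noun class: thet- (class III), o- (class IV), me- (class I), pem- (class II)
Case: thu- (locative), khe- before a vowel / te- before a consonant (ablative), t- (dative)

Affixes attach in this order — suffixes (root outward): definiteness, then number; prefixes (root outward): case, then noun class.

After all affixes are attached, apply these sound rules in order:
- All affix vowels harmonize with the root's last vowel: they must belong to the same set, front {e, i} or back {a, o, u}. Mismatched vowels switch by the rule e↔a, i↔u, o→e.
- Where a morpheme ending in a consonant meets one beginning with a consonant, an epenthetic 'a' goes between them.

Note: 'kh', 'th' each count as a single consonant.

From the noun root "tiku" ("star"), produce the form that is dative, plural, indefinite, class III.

Attach definiteness indefinite -e → tikue.
Attach case dative t- → ttikue.
Attach number plural -ih → ttikueih.
Attach noun class class III thet- → thetttikueih.
Apply vowel harmony: thetttikueih → thatttikuauh.
Apply epenthesis: thatttikuauh → thatatatikuauh.

thatatatikuauh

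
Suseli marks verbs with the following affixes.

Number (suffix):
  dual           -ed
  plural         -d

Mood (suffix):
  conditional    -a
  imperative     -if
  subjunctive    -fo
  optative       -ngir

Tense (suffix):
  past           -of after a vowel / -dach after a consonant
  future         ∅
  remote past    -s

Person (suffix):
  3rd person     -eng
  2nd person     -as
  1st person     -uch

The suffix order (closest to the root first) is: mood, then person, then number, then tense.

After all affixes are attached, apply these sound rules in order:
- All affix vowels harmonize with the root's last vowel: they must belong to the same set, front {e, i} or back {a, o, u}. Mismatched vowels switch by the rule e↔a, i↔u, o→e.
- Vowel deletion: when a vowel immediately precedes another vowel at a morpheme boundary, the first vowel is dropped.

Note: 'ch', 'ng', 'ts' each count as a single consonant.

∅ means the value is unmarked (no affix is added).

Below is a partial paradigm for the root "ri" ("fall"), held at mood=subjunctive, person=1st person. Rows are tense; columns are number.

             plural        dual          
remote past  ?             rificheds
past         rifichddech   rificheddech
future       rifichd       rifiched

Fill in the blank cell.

Attach mood subjunctive -fo → rifo.
Attach person 1st person -uch → rifouch.
Attach number plural -d → rifouchd.
Attach tense remote past -s → rifouchds.
Apply vowel harmony: rifouchds → rifeichds.
Apply vowel deletion: rifeichds → rifichds.

rifichds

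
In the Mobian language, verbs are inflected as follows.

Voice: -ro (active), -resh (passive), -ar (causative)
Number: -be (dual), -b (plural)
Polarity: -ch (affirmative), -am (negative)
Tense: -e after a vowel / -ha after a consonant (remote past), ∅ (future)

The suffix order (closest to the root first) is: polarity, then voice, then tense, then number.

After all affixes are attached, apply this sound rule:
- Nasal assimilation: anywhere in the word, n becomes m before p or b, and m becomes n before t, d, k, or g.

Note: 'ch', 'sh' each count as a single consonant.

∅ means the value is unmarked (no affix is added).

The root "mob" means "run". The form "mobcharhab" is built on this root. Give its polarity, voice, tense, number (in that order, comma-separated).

affirmative, causative, remote past, plural

Segment: mob-ch-ar-ha-b.
polarity: -ch → affirmative.
voice: -ar → causative.
tense: -e/ha → remote past.
number: -b → plural.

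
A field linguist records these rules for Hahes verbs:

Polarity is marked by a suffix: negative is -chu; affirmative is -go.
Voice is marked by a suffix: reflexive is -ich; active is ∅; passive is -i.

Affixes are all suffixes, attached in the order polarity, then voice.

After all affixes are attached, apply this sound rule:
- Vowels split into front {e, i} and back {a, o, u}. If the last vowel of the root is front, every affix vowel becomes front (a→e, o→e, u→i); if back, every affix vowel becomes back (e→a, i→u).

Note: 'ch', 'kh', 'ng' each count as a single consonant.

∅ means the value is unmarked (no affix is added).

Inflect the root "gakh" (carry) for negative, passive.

Attach polarity negative -chu → gakhchu.
Attach voice passive -i → gakhchui.
Apply vowel harmony: gakhchui → gakhchuu.

gakhchuu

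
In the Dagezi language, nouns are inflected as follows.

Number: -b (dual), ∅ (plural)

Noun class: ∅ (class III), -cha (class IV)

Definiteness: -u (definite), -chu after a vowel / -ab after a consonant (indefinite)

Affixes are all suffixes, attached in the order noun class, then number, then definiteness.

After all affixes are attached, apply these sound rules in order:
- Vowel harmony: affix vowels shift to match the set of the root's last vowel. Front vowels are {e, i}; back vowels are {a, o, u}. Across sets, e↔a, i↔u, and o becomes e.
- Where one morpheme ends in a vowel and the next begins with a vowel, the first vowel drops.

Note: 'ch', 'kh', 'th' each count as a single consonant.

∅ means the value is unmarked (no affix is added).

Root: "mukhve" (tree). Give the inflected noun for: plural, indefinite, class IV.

Attach noun class class IV -cha → mukhvecha.
number = plural: zero marking, form stays mukhvecha.
Attach definiteness indefinite -chu (after vowel 'a') → mukhvechachu.
Apply vowel harmony: mukhvechachu → mukhvechechi.
Vowel deletion: no change.

mukhvechechi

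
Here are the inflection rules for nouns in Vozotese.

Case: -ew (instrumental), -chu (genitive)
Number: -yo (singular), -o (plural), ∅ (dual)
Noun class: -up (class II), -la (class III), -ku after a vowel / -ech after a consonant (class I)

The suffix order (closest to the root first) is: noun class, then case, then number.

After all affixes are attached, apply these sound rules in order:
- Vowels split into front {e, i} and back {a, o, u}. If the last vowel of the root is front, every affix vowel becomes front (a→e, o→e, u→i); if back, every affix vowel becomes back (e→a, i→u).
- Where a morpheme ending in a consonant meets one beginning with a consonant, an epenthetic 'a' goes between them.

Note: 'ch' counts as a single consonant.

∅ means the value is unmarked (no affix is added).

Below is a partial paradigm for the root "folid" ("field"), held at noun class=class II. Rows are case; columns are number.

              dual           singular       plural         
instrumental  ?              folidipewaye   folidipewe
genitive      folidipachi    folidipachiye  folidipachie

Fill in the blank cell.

Attach noun class class II -up → folidup.
Attach case instrumental -ew → folidupew.
number = dual: zero marking, form stays folidupew.
Apply vowel harmony: folidupew → folidipew.
Epenthesis: no change.

folidipew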